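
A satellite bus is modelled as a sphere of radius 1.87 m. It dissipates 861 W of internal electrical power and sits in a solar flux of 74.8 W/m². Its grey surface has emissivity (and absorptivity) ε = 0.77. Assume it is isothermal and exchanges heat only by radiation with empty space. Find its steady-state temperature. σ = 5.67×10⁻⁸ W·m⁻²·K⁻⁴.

At steady state, absorbed solar power + internal power = radiated power.
Absorbed: α·S·A_cross = 0.77·74.8·10.99 = 632.7 W (cross-section πr²).
Total input = 632.7 + 861 = 1494 W.
Radiated: εσ·A_surf·T⁴ with A_surf = 4πr² = 43.94 m².
T⁴ = 1494/(0.77·5.67×10⁻⁸·43.94) = 7.786×10⁸ K⁴.

T ≈ 167 K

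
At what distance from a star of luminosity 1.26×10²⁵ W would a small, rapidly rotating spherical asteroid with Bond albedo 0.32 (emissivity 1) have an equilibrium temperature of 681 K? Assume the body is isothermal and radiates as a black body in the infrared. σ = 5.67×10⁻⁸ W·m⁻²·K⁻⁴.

d ≈ 3.74×10⁹ m

For an isothermal black-emitting sphere, (1−a)S·πr² = σ·4πr²·T⁴ ⇒ S = 4σT⁴/(1−a).
S = 4·5.67×10⁻⁸·(681)⁴/0.680 = 71730 W/m².
Flux falls as S = L/(4πd²), so d = √(L/(4πS)) = √(1.26×10²⁵/(4π·71730)).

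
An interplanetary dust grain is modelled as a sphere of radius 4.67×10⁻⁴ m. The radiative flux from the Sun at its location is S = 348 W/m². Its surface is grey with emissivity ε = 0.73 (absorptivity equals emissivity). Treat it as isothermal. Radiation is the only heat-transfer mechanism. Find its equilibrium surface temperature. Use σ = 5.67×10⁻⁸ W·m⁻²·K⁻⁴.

At equilibrium, absorbed power = emitted power.
Absorbing cross-section = πr² = 6.851×10⁻⁷ m²; emitting surface = 4πr² = 2.741×10⁻⁶ m² (ratio 4).
εS·A_cross = εσ·A_surf·T⁴  ⇒  T⁴ = S/(4σ)   (ε cancels).
T⁴ = 348/(4·5.67×10⁻⁸) = 1.534×10⁹ K⁴.
T = (1.534×10⁹)^(1/4).

T ≈ 198 K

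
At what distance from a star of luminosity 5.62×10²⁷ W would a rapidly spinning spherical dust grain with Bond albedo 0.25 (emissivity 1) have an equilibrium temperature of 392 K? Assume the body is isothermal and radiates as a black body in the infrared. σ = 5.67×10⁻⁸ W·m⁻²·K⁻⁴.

d ≈ 2.50×10¹¹ m

For an isothermal black-emitting sphere, (1−a)S·πr² = σ·4πr²·T⁴ ⇒ S = 4σT⁴/(1−a).
S = 4·5.67×10⁻⁸·(392)⁴/0.750 = 7140 W/m².
Flux falls as S = L/(4πd²), so d = √(L/(4πS)) = √(5.62×10²⁷/(4π·7140)).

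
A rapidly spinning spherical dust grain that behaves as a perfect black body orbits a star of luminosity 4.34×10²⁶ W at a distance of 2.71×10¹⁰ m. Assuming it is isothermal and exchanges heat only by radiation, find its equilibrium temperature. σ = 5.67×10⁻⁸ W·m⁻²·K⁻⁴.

T ≈ 675 K

First find the stellar flux at distance d: S = L/(4πd²) = 4.34×10²⁶/(4π·(2.71×10¹⁰)²) = 47030 W/m².
For an isothermal sphere, absorbed (1−a)S·πr² = emitted σ·4πr²·T⁴, so T⁴ = (1−a)S/(4σ).
T⁴ = 1.00·47030/(4·5.67×10⁻⁸) = 2.073×10¹¹ K⁴.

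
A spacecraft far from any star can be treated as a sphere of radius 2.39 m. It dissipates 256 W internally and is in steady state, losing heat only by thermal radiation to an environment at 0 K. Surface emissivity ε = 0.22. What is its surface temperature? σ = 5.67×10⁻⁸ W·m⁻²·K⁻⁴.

T ≈ 130 K

Steady state: internal power = radiated power, P = εσA T⁴.
Radiating area A = 4πr² = 71.78 m².
T⁴ = P/(εσA) = 256/(0.22·5.67×10⁻⁸·71.78) = 2.859×10⁸ K⁴.
T = (2.859×10⁸)^(1/4).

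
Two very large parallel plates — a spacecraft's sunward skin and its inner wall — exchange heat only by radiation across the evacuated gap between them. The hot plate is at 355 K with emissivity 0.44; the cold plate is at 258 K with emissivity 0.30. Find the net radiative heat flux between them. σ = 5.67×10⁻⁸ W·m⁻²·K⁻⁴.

q ≈ 141 W/m²

For two infinite grey parallel plates, q = σ(T₁⁴ − T₂⁴)/(1/ε₁ + 1/ε₂ − 1).
T₁⁴ − T₂⁴ = 1.588×10¹⁰ − 4.431×10⁹ = 1.145×10¹⁰ K⁴.
1/ε₁ + 1/ε₂ − 1 = 2.273 + 3.333 − 1 = 4.606.
q = 5.67×10⁻⁸ × 1.145×10¹⁰ / 4.606.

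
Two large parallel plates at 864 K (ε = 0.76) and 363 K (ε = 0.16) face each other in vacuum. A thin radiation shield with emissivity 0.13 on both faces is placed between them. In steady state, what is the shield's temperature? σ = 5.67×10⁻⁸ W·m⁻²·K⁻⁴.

T_s ≈ 770 K

In steady state the net flux on the hot side equals that on the cold side.
σ(T₁⁴−T_s⁴)/D₁ = σ(T_s⁴−T₂⁴)/D₂, with D₁ = 1/ε₁+1/ε_s−1 = 8.008, D₂ = 1/ε_s+1/ε₂−1 = 12.94.
Solve for T_s⁴: T_s⁴ = (D₂·T₁⁴ + D₁·T₂⁴)/(D₁+D₂) = 3.509×10¹¹ K⁴.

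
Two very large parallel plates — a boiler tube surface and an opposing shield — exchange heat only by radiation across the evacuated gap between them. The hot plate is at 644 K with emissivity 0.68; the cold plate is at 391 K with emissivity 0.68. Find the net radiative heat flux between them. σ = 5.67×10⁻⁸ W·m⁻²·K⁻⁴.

For two infinite grey parallel plates, q = σ(T₁⁴ − T₂⁴)/(1/ε₁ + 1/ε₂ − 1).
T₁⁴ − T₂⁴ = 1.720×10¹¹ − 2.337×10¹⁰ = 1.486×10¹¹ K⁴.
1/ε₁ + 1/ε₂ − 1 = 1.471 + 1.471 − 1 = 1.941.
q = 5.67×10⁻⁸ × 1.486×10¹¹ / 1.941.

q ≈ 4340 W/m²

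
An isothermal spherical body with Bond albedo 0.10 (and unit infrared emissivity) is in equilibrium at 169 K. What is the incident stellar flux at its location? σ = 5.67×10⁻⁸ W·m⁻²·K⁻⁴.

(1−a)S·πr² = σ·4πr²·T⁴ ⇒ S = 4σT⁴/(1−a).
S = 4·5.67×10⁻⁸·8.157×10⁸/0.900.

S ≈ 206 W/m²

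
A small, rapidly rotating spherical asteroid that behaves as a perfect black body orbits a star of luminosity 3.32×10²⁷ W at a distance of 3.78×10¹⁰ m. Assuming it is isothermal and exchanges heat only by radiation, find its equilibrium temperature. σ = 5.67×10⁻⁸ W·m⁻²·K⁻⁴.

First find the stellar flux at distance d: S = L/(4πd²) = 3.32×10²⁷/(4π·(3.78×10¹⁰)²) = 1.849×10⁵ W/m².
For an isothermal sphere, absorbed (1−a)S·πr² = emitted σ·4πr²·T⁴, so T⁴ = (1−a)S/(4σ).
T⁴ = 1.00·1.849×10⁵/(4·5.67×10⁻⁸) = 8.153×10¹¹ K⁴.

T ≈ 950 K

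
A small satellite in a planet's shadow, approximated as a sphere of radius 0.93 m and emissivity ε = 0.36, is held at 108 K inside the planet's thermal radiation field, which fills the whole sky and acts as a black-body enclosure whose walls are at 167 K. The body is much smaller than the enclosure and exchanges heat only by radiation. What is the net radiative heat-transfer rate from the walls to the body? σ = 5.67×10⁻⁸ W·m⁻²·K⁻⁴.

For a small grey body in a large enclosure: P_net = εσA(T_body⁴ − T_wall⁴).
A = 4πr² = 10.87 m²; T_body⁴ − T_wall⁴ = 1.360×10⁸ − 7.778×10⁸ = -6.417×10⁸ K⁴.
|P_net| = 0.36·5.67×10⁻⁸·10.87·6.417×10⁸.

P_net ≈ 142 W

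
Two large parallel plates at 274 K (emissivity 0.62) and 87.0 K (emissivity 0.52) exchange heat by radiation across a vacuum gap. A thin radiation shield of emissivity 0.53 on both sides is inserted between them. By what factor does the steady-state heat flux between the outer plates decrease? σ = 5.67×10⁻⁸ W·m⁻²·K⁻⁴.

factor ≈ 2.09

Without shield: q₀ = σΔ(T⁴)/(1/ε₁+1/ε₂−1) with denominator 2.536.
With shield the two gaps are in series; the resistances add: (1/ε₁+1/ε_s−1)+(1/ε_s+1/ε₂−1) = 2.500+2.810 = 5.310.
Heat-flux ratio q₀/q = 5.310/2.536.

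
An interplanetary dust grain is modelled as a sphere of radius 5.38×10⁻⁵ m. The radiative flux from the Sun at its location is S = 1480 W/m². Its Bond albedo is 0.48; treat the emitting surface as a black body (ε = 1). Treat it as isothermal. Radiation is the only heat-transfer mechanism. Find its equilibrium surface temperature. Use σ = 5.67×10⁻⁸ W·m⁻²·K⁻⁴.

T ≈ 241 K

At equilibrium, absorbed power = emitted power.
Absorbing cross-section = πr² = 9.093×10⁻⁹ m²; emitting surface = 4πr² = 3.637×10⁻⁸ m² (ratio 4).
(1−a)S·A_cross = εσ·A_surf·T⁴  ⇒  T⁴ = (1−a)S/(4σ).
T⁴ = 0.520·1480/(4·5.67×10⁻⁸) = 3.393×10⁹ K⁴.
T = (3.393×10⁹)^(1/4).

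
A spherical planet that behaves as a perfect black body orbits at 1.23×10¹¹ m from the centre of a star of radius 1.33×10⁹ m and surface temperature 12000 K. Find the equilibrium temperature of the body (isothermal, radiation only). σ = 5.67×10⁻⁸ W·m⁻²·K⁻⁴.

T ≈ 882 K

The star's surface emits σT_*⁴; at distance d the flux is S = σT_*⁴(R_*/d)².
S = 5.67×10⁻⁸·(12000)⁴·(1.33×10⁹/1.23×10¹¹)² = 1.375×10⁵ W/m².
For an isothermal sphere T⁴ = (1−a)S/(4σ) = 6.061×10¹¹ K⁴.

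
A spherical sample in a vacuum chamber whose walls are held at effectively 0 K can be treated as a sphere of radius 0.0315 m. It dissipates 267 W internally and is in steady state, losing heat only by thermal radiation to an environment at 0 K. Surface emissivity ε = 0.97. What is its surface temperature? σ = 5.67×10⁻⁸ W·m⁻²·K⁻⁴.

Steady state: internal power = radiated power, P = εσA T⁴.
Radiating area A = 4πr² = 0.01247 m².
T⁴ = P/(εσA) = 267/(0.97·5.67×10⁻⁸·0.01247) = 3.893×10¹¹ K⁴.
T = (3.893×10¹¹)^(1/4).

T ≈ 790 K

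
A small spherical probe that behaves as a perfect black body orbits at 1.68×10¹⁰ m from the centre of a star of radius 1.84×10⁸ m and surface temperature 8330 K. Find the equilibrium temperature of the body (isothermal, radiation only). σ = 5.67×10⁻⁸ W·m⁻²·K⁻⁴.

The star's surface emits σT_*⁴; at distance d the flux is S = σT_*⁴(R_*/d)².
S = 5.67×10⁻⁸·(8330)⁴·(1.84×10⁸/1.68×10¹⁰)² = 32750 W/m².
For an isothermal sphere T⁴ = (1−a)S/(4σ) = 1.444×10¹¹ K⁴.

T ≈ 616 K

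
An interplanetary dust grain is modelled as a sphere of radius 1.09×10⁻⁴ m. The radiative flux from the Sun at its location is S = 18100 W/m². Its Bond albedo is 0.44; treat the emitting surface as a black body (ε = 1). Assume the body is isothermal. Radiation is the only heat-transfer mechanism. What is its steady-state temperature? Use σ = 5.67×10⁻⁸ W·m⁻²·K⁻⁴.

T ≈ 460 K

At equilibrium, absorbed power = emitted power.
Absorbing cross-section = πr² = 3.733×10⁻⁸ m²; emitting surface = 4πr² = 1.493×10⁻⁷ m² (ratio 4).
(1−a)S·A_cross = εσ·A_surf·T⁴  ⇒  T⁴ = (1−a)S/(4σ).
T⁴ = 0.560·18100/(4·5.67×10⁻⁸) = 4.469×10¹⁰ K⁴.
T = (4.469×10¹⁰)^(1/4).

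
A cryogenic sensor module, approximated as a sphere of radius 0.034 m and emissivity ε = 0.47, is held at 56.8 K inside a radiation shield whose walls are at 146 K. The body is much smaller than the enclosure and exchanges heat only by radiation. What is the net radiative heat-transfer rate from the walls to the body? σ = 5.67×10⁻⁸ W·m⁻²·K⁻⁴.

P_net ≈ 0.172 W

For a small grey body in a large enclosure: P_net = εσA(T_body⁴ − T_wall⁴).
A = 4πr² = 0.01453 m²; T_body⁴ − T_wall⁴ = 1.041×10⁷ − 4.544×10⁸ = -4.440×10⁸ K⁴.
|P_net| = 0.47·5.67×10⁻⁸·0.01453·4.440×10⁸.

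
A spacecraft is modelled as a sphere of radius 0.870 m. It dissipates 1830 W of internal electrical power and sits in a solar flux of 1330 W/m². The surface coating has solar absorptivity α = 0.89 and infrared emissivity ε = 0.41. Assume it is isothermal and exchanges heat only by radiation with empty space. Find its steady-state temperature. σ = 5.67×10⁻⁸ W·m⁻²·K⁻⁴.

At steady state, absorbed solar power + internal power = radiated power.
Absorbed: α·S·A_cross = 0.89·1330·2.378 = 2815 W (cross-section πr²).
Total input = 2815 + 1830 = 4645 W.
Radiated: εσ·A_surf·T⁴ with A_surf = 4πr² = 9.511 m².
T⁴ = 4645/(0.41·5.67×10⁻⁸·9.511) = 2.101×10¹⁰ K⁴.

T ≈ 381 K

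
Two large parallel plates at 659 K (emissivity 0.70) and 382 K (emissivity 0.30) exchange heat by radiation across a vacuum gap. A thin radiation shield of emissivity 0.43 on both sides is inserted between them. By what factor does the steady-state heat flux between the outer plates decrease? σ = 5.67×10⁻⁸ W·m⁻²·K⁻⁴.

Without shield: q₀ = σΔ(T⁴)/(1/ε₁+1/ε₂−1) with denominator 3.762.
With shield the two gaps are in series; the resistances add: (1/ε₁+1/ε_s−1)+(1/ε_s+1/ε₂−1) = 2.754+4.659 = 7.413.
Heat-flux ratio q₀/q = 7.413/3.762.

factor ≈ 1.97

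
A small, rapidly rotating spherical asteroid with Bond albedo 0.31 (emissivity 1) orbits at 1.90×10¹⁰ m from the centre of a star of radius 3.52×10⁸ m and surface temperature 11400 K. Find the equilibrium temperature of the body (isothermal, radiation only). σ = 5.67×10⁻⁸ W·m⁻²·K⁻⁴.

The star's surface emits σT_*⁴; at distance d the flux is S = σT_*⁴(R_*/d)².
S = 5.67×10⁻⁸·(11400)⁴·(3.52×10⁸/1.90×10¹⁰)² = 3.287×10⁵ W/m².
For an isothermal sphere T⁴ = (1−a)S/(4σ) = 1.000×10¹² K⁴.

T ≈ 1000 K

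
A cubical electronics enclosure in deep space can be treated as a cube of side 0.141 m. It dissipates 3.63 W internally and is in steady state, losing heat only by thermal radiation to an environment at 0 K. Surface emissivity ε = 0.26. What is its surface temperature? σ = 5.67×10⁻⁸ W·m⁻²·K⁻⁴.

T ≈ 213 K

Steady state: internal power = radiated power, P = εσA T⁴.
Radiating area A = 6L² = 0.1193 m².
T⁴ = P/(εσA) = 3.63/(0.26·5.67×10⁻⁸·0.1193) = 2.064×10⁹ K⁴.
T = (2.064×10⁹)^(1/4).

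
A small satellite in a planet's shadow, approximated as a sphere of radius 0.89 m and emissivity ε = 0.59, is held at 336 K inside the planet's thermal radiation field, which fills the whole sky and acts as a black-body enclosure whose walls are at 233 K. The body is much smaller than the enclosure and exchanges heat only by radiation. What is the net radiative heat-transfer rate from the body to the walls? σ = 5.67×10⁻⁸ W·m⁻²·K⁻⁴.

For a small grey body in a large enclosure: P_net = εσA(T_body⁴ − T_wall⁴).
A = 4πr² = 9.954 m²; T_body⁴ − T_wall⁴ = 1.275×10¹⁰ − 2.947×10⁹ = 9.798×10⁹ K⁴.
|P_net| = 0.59·5.67×10⁻⁸·9.954·9.798×10⁹.

P_net ≈ 3260 W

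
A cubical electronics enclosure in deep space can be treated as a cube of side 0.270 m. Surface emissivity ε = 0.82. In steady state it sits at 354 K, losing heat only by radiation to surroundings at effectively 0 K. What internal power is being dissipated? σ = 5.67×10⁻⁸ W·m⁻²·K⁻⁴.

Steady state: P = εσA T⁴.
A = 6L² = 0.4374 m²; T⁴ = (354)⁴ = 1.570×10¹⁰ K⁴.
P = 0.82 × 5.67×10⁻⁸ × 0.4374 × 1.570×10¹⁰.

P ≈ 319 W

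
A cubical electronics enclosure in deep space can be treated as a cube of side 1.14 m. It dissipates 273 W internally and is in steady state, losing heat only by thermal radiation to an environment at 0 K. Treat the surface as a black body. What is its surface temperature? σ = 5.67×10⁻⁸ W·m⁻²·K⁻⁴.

Steady state: internal power = radiated power, P = εσA T⁴.
Radiating area A = 6L² = 7.798 m².
T⁴ = P/(εσA) = 273/(1.0·5.67×10⁻⁸·7.798) = 6.175×10⁸ K⁴.
T = (6.175×10⁸)^(1/4).

T ≈ 158 K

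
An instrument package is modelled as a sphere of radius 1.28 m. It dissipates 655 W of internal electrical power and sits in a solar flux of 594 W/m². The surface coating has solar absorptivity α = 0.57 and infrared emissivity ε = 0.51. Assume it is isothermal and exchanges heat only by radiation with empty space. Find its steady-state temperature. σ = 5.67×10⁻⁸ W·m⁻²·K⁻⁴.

At steady state, absorbed solar power + internal power = radiated power.
Absorbed: α·S·A_cross = 0.57·594·5.147 = 1743 W (cross-section πr²).
Total input = 1743 + 655 = 2398 W.
Radiated: εσ·A_surf·T⁴ with A_surf = 4πr² = 20.59 m².
T⁴ = 2398/(0.51·5.67×10⁻⁸·20.59) = 4.027×10⁹ K⁴.

T ≈ 252 K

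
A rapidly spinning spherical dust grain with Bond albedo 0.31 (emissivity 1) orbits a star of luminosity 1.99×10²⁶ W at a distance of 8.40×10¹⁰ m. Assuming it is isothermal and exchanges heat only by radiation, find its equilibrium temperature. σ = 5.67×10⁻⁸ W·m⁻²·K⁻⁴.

First find the stellar flux at distance d: S = L/(4πd²) = 1.99×10²⁶/(4π·(8.40×10¹⁰)²) = 2244 W/m².
For an isothermal sphere, absorbed (1−a)S·πr² = emitted σ·4πr²·T⁴, so T⁴ = (1−a)S/(4σ).
T⁴ = 0.690·2244/(4·5.67×10⁻⁸) = 6.828×10⁹ K⁴.

T ≈ 287 K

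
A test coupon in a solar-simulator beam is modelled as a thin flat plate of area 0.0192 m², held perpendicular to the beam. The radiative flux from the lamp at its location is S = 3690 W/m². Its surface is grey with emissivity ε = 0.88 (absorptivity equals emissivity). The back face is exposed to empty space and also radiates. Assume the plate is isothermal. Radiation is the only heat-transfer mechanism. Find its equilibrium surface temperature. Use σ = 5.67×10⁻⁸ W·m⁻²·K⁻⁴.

At equilibrium, absorbed power = emitted power.
Absorbing cross-section = A = 0.01920 m²; emitting surface = 2A = 0.03840 m² (ratio 2).
εS·A_cross = εσ·A_surf·T⁴  ⇒  T⁴ = S/(2σ)   (ε cancels).
T⁴ = 3690/(2·5.67×10⁻⁸) = 3.254×10¹⁰ K⁴.
T = (3.254×10¹⁰)^(1/4).

T ≈ 425 K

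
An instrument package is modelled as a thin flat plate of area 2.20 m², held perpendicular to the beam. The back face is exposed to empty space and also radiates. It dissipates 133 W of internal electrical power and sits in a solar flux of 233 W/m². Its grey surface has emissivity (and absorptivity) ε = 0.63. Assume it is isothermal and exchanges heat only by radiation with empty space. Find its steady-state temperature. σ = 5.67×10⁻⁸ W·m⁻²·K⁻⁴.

At steady state, absorbed solar power + internal power = radiated power.
Absorbed: α·S·A_cross = 0.63·233·2.200 = 322.9 W (cross-section A).
Total input = 322.9 + 133 = 455.9 W.
Radiated: εσ·A_surf·T⁴ with A_surf = 2A = 4.400 m².
T⁴ = 455.9/(0.63·5.67×10⁻⁸·4.400) = 2.901×10⁹ K⁴.

T ≈ 232 K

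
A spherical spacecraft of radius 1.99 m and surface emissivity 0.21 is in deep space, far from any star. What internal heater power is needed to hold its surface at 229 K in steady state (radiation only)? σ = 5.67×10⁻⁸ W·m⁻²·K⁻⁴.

P ≈ 1630 W

P = εσ·4πr²·T⁴.
4πr² = 49.76 m²; T⁴ = 2.750×10⁹ K⁴.
P = 0.21·5.67×10⁻⁸·49.76·2.750×10⁹.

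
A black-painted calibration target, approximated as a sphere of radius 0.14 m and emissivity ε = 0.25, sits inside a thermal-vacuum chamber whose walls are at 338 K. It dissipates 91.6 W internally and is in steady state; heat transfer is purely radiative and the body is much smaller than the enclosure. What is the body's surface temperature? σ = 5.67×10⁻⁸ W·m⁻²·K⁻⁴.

T ≈ 445 K

For a small grey body in a large enclosure, net radiated power = εσA(T⁴ − T_w⁴).
Steady state: P = εσA(T⁴ − T_w⁴) with A = 4πr² = 0.2463 m².
T⁴ = P/(εσA) + T_w⁴ = 91.6/(0.25·5.67×10⁻⁸·0.2463) + (338)⁴
    = 2.624×10¹⁰ + 1.305×10¹⁰ = 3.929×10¹⁰ K⁴.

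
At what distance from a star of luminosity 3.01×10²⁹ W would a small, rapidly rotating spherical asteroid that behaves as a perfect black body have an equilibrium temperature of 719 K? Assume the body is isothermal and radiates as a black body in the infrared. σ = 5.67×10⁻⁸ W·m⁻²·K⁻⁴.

d ≈ 6.29×10¹¹ m

For an isothermal black-emitting sphere, (1−a)S·πr² = σ·4πr²·T⁴ ⇒ S = 4σT⁴/(1−a).
S = 4·5.67×10⁻⁸·(719)⁴/1.00 = 60610 W/m².
Flux falls as S = L/(4πd²), so d = √(L/(4πS)) = √(3.01×10²⁹/(4π·60610)).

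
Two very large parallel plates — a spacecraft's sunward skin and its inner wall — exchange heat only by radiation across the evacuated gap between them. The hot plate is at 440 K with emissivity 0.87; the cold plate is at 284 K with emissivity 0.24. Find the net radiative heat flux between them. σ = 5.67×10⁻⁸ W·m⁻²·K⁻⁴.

q ≈ 407 W/m²

For two infinite grey parallel plates, q = σ(T₁⁴ − T₂⁴)/(1/ε₁ + 1/ε₂ − 1).
T₁⁴ − T₂⁴ = 3.748×10¹⁰ − 6.505×10⁹ = 3.098×10¹⁰ K⁴.
1/ε₁ + 1/ε₂ − 1 = 1.149 + 4.167 − 1 = 4.316.
q = 5.67×10⁻⁸ × 3.098×10¹⁰ / 4.316.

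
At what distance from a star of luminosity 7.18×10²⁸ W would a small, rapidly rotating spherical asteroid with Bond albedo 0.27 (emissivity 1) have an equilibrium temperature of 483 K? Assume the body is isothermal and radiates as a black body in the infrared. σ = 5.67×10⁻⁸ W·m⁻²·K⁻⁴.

d ≈ 5.81×10¹¹ m

For an isothermal black-emitting sphere, (1−a)S·πr² = σ·4πr²·T⁴ ⇒ S = 4σT⁴/(1−a).
S = 4·5.67×10⁻⁸·(483)⁴/0.730 = 16910 W/m².
Flux falls as S = L/(4πd²), so d = √(L/(4πS)) = √(7.18×10²⁸/(4π·16910)).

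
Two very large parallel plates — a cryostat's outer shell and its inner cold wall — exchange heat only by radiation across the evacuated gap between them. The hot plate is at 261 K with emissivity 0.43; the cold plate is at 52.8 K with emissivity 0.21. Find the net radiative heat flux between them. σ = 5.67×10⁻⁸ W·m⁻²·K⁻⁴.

q ≈ 43.1 W/m²

For two infinite grey parallel plates, q = σ(T₁⁴ − T₂⁴)/(1/ε₁ + 1/ε₂ − 1).
T₁⁴ − T₂⁴ = 4.640×10⁹ − 7.772×10⁶ = 4.633×10⁹ K⁴.
1/ε₁ + 1/ε₂ − 1 = 2.326 + 4.762 − 1 = 6.087.
q = 5.67×10⁻⁸ × 4.633×10⁹ / 6.087.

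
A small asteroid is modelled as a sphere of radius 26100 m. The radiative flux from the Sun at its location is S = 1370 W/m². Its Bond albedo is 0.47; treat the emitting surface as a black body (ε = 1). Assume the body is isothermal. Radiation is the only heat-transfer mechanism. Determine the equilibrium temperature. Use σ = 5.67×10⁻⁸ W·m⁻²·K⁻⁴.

At equilibrium, absorbed power = emitted power.
Absorbing cross-section = πr² = 2.140×10⁹ m²; emitting surface = 4πr² = 8.560×10⁹ m² (ratio 4).
(1−a)S·A_cross = εσ·A_surf·T⁴  ⇒  T⁴ = (1−a)S/(4σ).
T⁴ = 0.530·1370/(4·5.67×10⁻⁸) = 3.201×10⁹ K⁴.
T = (3.201×10⁹)^(1/4).

T ≈ 238 K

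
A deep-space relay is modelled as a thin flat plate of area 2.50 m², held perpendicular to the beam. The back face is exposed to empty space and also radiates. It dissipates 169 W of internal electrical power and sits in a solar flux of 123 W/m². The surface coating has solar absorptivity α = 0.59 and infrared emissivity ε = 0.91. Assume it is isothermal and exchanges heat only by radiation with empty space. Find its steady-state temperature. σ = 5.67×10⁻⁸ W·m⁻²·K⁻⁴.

At steady state, absorbed solar power + internal power = radiated power.
Absorbed: α·S·A_cross = 0.59·123·2.500 = 181.4 W (cross-section A).
Total input = 181.4 + 169 = 350.4 W.
Radiated: εσ·A_surf·T⁴ with A_surf = 2A = 5.000 m².
T⁴ = 350.4/(0.91·5.67×10⁻⁸·5.000) = 1.358×10⁹ K⁴.

T ≈ 192 K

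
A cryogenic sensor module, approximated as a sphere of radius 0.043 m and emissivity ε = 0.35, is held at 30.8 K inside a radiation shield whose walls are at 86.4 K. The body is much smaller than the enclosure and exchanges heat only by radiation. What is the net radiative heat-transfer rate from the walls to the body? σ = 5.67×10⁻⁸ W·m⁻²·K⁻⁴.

For a small grey body in a large enclosure: P_net = εσA(T_body⁴ − T_wall⁴).
A = 4πr² = 0.02324 m²; T_body⁴ − T_wall⁴ = 8.999×10⁵ − 5.573×10⁷ = -5.483×10⁷ K⁴.
|P_net| = 0.35·5.67×10⁻⁸·0.02324·5.483×10⁷.

P_net ≈ 0.0253 W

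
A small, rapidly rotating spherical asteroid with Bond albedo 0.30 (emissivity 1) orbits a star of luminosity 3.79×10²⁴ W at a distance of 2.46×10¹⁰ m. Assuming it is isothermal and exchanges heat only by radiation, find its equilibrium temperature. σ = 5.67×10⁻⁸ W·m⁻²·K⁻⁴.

T ≈ 198 K

First find the stellar flux at distance d: S = L/(4πd²) = 3.79×10²⁴/(4π·(2.46×10¹⁰)²) = 498.4 W/m².
For an isothermal sphere, absorbed (1−a)S·πr² = emitted σ·4πr²·T⁴, so T⁴ = (1−a)S/(4σ).
T⁴ = 0.700·498.4/(4·5.67×10⁻⁸) = 1.538×10⁹ K⁴.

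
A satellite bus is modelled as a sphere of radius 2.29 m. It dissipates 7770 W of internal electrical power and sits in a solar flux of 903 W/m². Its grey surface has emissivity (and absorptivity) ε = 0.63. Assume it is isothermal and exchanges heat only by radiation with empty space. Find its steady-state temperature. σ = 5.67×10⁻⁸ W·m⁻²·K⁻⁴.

At steady state, absorbed solar power + internal power = radiated power.
Absorbed: α·S·A_cross = 0.63·903·16.47 = 9372 W (cross-section πr²).
Total input = 9372 + 7770 = 17140 W.
Radiated: εσ·A_surf·T⁴ with A_surf = 4πr² = 65.90 m².
T⁴ = 17140/(0.63·5.67×10⁻⁸·65.90) = 7.282×10⁹ K⁴.

T ≈ 292 K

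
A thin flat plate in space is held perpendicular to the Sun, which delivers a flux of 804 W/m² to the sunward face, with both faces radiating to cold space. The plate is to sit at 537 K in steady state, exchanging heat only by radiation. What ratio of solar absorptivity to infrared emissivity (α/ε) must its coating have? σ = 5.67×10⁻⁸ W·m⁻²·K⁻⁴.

α/ε ≈ 11.7

Balance: αS·A = εσ·2A·T⁴ ⇒ α/ε = 2σT⁴/S.
α/ε = 2·5.67×10⁻⁸·(537)⁴/804 = 2·5.67×10⁻⁸·8.316×10¹⁰/804.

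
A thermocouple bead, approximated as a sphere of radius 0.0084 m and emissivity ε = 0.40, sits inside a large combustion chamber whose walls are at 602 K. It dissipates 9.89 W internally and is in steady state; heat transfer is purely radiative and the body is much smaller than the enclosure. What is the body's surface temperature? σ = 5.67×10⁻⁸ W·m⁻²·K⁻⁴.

For a small grey body in a large enclosure, net radiated power = εσA(T⁴ − T_w⁴).
Steady state: P = εσA(T⁴ − T_w⁴) with A = 4πr² = 8.867×10⁻⁴ m².
T⁴ = P/(εσA) + T_w⁴ = 9.89/(0.40·5.67×10⁻⁸·8.867×10⁻⁴) + (602)⁴
    = 4.918×10¹¹ + 1.313×10¹¹ = 6.231×10¹¹ K⁴.

T ≈ 888 K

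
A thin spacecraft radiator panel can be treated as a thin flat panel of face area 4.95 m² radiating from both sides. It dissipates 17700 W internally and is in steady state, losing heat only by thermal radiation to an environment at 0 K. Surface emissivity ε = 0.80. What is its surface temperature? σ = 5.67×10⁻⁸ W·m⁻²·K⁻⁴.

Steady state: internal power = radiated power, P = εσA T⁴.
Radiating area A = 2·4.95 = 9.900 m².
T⁴ = P/(εσA) = 17700/(0.80·5.67×10⁻⁸·9.900) = 3.942×10¹⁰ K⁴.
T = (3.942×10¹⁰)^(1/4).

T ≈ 446 K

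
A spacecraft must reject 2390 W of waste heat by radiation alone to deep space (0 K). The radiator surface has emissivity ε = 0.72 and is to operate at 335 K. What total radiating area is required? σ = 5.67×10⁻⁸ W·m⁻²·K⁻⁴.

A ≈ 4.65 m²

P = εσA T⁴ ⇒ A = P/(εσT⁴).
T⁴ = 1.259×10¹⁰ K⁴.
A = 2390/(0.72 × 5.67×10⁻⁸ × 1.259×10¹⁰).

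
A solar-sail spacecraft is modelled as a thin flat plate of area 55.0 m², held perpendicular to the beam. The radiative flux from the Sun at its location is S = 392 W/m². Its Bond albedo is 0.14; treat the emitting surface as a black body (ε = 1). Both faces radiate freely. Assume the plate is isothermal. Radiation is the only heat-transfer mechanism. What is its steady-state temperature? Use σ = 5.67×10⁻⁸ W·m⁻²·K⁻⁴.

T ≈ 234 K

At equilibrium, absorbed power = emitted power.
Absorbing cross-section = A = 55.00 m²; emitting surface = 2A = 110.0 m² (ratio 2).
(1−a)S·A_cross = εσ·A_surf·T⁴  ⇒  T⁴ = (1−a)S/(2σ).
T⁴ = 0.860·392/(2·5.67×10⁻⁸) = 2.973×10⁹ K⁴.
T = (2.973×10⁹)^(1/4).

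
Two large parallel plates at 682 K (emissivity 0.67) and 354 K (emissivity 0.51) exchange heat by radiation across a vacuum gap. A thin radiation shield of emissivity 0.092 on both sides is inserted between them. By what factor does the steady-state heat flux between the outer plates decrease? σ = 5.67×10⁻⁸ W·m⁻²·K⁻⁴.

factor ≈ 9.45

Without shield: q₀ = σΔ(T⁴)/(1/ε₁+1/ε₂−1) with denominator 2.453.
With shield the two gaps are in series; the resistances add: (1/ε₁+1/ε_s−1)+(1/ε_s+1/ε₂−1) = 11.36+11.83 = 23.19.
Heat-flux ratio q₀/q = 23.19/2.453.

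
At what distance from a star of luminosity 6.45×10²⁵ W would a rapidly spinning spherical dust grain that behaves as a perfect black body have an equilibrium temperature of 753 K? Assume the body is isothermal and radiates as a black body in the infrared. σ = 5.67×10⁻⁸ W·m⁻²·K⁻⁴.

d ≈ 8.39×10⁹ m

For an isothermal black-emitting sphere, (1−a)S·πr² = σ·4πr²·T⁴ ⇒ S = 4σT⁴/(1−a).
S = 4·5.67×10⁻⁸·(753)⁴/1.00 = 72920 W/m².
Flux falls as S = L/(4πd²), so d = √(L/(4πS)) = √(6.45×10²⁵/(4π·72920)).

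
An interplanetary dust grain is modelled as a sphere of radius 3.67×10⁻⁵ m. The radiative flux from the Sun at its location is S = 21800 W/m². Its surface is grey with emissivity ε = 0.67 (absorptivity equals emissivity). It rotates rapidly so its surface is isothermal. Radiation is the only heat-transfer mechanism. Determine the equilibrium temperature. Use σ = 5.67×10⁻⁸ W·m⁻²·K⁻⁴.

At equilibrium, absorbed power = emitted power.
Absorbing cross-section = πr² = 4.231×10⁻⁹ m²; emitting surface = 4πr² = 1.693×10⁻⁸ m² (ratio 4).
εS·A_cross = εσ·A_surf·T⁴  ⇒  T⁴ = S/(4σ)   (ε cancels).
T⁴ = 21800/(4·5.67×10⁻⁸) = 9.612×10¹⁰ K⁴.
T = (9.612×10¹⁰)^(1/4).

T ≈ 557 K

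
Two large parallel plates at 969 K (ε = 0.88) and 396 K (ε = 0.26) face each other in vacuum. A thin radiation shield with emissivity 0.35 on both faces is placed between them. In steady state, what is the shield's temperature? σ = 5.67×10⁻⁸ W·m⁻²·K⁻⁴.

In steady state the net flux on the hot side equals that on the cold side.
σ(T₁⁴−T_s⁴)/D₁ = σ(T_s⁴−T₂⁴)/D₂, with D₁ = 1/ε₁+1/ε_s−1 = 2.994, D₂ = 1/ε_s+1/ε₂−1 = 5.703.
Solve for T_s⁴: T_s⁴ = (D₂·T₁⁴ + D₁·T₂⁴)/(D₁+D₂) = 5.866×10¹¹ K⁴.

T_s ≈ 875 K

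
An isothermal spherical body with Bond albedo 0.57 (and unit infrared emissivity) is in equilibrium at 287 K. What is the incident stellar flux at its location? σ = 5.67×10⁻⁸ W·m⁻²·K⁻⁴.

(1−a)S·πr² = σ·4πr²·T⁴ ⇒ S = 4σT⁴/(1−a).
S = 4·5.67×10⁻⁸·6.785×10⁹/0.430.

S ≈ 3580 W/m²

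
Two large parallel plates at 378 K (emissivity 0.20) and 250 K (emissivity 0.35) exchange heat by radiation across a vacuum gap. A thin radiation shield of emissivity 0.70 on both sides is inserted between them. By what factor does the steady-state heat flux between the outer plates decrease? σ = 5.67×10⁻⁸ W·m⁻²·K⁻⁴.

factor ≈ 1.27

Without shield: q₀ = σΔ(T⁴)/(1/ε₁+1/ε₂−1) with denominator 6.857.
With shield the two gaps are in series; the resistances add: (1/ε₁+1/ε_s−1)+(1/ε_s+1/ε₂−1) = 5.429+3.286 = 8.714.
Heat-flux ratio q₀/q = 8.714/6.857.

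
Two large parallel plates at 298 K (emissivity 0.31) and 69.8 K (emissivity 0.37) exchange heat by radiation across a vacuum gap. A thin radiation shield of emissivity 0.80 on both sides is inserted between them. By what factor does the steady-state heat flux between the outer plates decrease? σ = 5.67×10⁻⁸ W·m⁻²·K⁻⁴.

Without shield: q₀ = σΔ(T⁴)/(1/ε₁+1/ε₂−1) with denominator 4.929.
With shield the two gaps are in series; the resistances add: (1/ε₁+1/ε_s−1)+(1/ε_s+1/ε₂−1) = 3.476+2.953 = 6.429.
Heat-flux ratio q₀/q = 6.429/4.929.

factor ≈ 1.30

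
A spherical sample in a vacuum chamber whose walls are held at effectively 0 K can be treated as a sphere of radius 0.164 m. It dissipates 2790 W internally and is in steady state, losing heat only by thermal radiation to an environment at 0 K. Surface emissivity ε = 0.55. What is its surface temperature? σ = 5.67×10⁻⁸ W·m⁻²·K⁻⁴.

Steady state: internal power = radiated power, P = εσA T⁴.
Radiating area A = 4πr² = 0.3380 m².
T⁴ = P/(εσA) = 2790/(0.55·5.67×10⁻⁸·0.3380) = 2.647×10¹¹ K⁴.
T = (2.647×10¹¹)^(1/4).

T ≈ 717 K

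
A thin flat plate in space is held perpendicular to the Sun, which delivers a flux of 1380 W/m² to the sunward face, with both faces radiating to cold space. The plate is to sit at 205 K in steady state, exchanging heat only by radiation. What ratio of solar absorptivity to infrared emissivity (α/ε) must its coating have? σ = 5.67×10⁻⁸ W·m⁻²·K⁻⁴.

α/ε ≈ 0.145

Balance: αS·A = εσ·2A·T⁴ ⇒ α/ε = 2σT⁴/S.
α/ε = 2·5.67×10⁻⁸·(205)⁴/1380 = 2·5.67×10⁻⁸·1.766×10⁹/1380.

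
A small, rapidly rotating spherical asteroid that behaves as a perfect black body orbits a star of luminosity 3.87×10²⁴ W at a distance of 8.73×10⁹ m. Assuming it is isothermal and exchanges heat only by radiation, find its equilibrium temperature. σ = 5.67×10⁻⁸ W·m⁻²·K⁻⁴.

T ≈ 365 K

First find the stellar flux at distance d: S = L/(4πd²) = 3.87×10²⁴/(4π·(8.73×10⁹)²) = 4041 W/m².
For an isothermal sphere, absorbed (1−a)S·πr² = emitted σ·4πr²·T⁴, so T⁴ = (1−a)S/(4σ).
T⁴ = 1.00·4041/(4·5.67×10⁻⁸) = 1.782×10¹⁰ K⁴.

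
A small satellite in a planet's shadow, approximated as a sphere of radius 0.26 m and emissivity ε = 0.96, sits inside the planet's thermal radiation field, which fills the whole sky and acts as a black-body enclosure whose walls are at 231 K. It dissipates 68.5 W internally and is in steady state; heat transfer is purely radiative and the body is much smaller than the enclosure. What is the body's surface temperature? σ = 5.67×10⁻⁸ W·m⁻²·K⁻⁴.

T ≈ 257 K

For a small grey body in a large enclosure, net radiated power = εσA(T⁴ − T_w⁴).
Steady state: P = εσA(T⁴ − T_w⁴) with A = 4πr² = 0.8495 m².
T⁴ = P/(εσA) + T_w⁴ = 68.5/(0.96·5.67×10⁻⁸·0.8495) + (231)⁴
    = 1.481×10⁹ + 2.847×10⁹ = 4.329×10⁹ K⁴.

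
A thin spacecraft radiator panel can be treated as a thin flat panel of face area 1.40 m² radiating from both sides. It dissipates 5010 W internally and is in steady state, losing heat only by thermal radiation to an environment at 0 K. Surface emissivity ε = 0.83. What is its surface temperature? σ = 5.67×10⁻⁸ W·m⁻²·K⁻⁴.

T ≈ 442 K

Steady state: internal power = radiated power, P = εσA T⁴.
Radiating area A = 2·1.40 = 2.800 m².
T⁴ = P/(εσA) = 5010/(0.83·5.67×10⁻⁸·2.800) = 3.802×10¹⁰ K⁴.
T = (3.802×10¹⁰)^(1/4).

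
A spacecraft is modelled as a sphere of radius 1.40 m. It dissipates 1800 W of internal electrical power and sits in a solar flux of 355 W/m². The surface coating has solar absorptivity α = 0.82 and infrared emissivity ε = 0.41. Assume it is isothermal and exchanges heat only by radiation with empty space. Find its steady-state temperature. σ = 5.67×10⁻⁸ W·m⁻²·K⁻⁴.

At steady state, absorbed solar power + internal power = radiated power.
Absorbed: α·S·A_cross = 0.82·355·6.158 = 1792 W (cross-section πr²).
Total input = 1792 + 1800 = 3592 W.
Radiated: εσ·A_surf·T⁴ with A_surf = 4πr² = 24.63 m².
T⁴ = 3592/(0.41·5.67×10⁻⁸·24.63) = 6.274×10⁹ K⁴.

T ≈ 281 K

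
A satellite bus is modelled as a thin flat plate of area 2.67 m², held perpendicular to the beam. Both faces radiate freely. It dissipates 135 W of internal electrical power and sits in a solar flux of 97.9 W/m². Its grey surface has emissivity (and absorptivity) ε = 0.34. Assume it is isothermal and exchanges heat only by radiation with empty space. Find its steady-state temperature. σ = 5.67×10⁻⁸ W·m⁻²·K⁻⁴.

T ≈ 216 K

At steady state, absorbed solar power + internal power = radiated power.
Absorbed: α·S·A_cross = 0.34·97.9·2.670 = 88.87 W (cross-section A).
Total input = 88.87 + 135 = 223.9 W.
Radiated: εσ·A_surf·T⁴ with A_surf = 2A = 5.340 m².
T⁴ = 223.9/(0.34·5.67×10⁻⁸·5.340) = 2.175×10⁹ K⁴.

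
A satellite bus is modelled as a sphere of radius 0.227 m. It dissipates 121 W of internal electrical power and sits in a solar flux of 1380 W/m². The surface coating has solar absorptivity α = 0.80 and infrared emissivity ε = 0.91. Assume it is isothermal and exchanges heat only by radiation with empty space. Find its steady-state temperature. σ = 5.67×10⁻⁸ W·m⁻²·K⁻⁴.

At steady state, absorbed solar power + internal power = radiated power.
Absorbed: α·S·A_cross = 0.80·1380·0.1619 = 178.7 W (cross-section πr²).
Total input = 178.7 + 121 = 299.7 W.
Radiated: εσ·A_surf·T⁴ with A_surf = 4πr² = 0.6475 m².
T⁴ = 299.7/(0.91·5.67×10⁻⁸·0.6475) = 8.971×10⁹ K⁴.

T ≈ 308 K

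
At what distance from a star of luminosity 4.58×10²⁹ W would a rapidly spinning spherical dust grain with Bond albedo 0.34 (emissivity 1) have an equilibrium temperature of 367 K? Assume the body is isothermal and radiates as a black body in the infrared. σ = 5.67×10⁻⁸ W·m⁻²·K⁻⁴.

d ≈ 2.42×10¹² m

For an isothermal black-emitting sphere, (1−a)S·πr² = σ·4πr²·T⁴ ⇒ S = 4σT⁴/(1−a).
S = 4·5.67×10⁻⁸·(367)⁴/0.660 = 6234 W/m².
Flux falls as S = L/(4πd²), so d = √(L/(4πS)) = √(4.58×10²⁹/(4π·6234)).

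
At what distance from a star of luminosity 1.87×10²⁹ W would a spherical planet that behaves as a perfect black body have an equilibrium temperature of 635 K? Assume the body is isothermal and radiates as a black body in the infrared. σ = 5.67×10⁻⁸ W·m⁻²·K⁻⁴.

d ≈ 6.35×10¹¹ m

For an isothermal black-emitting sphere, (1−a)S·πr² = σ·4πr²·T⁴ ⇒ S = 4σT⁴/(1−a).
S = 4·5.67×10⁻⁸·(635)⁴/1.00 = 36880 W/m².
Flux falls as S = L/(4πd²), so d = √(L/(4πS)) = √(1.87×10²⁹/(4π·36880)).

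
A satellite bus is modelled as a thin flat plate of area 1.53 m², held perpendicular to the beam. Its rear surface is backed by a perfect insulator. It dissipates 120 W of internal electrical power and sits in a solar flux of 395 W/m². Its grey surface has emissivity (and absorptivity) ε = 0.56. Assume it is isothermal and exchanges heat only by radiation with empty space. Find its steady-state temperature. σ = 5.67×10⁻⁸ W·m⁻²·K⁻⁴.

At steady state, absorbed solar power + internal power = radiated power.
Absorbed: α·S·A_cross = 0.56·395·1.530 = 338.4 W (cross-section A).
Total input = 338.4 + 120 = 458.4 W.
Radiated: εσ·A_surf·T⁴ with A_surf = A = 1.530 m².
T⁴ = 458.4/(0.56·5.67×10⁻⁸·1.530) = 9.437×10⁹ K⁴.

T ≈ 312 K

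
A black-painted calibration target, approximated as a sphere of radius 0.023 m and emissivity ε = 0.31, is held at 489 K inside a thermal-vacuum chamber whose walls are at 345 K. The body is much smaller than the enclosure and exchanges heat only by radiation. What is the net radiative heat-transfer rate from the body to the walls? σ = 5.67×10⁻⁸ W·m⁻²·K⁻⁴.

P_net ≈ 5.03 W

For a small grey body in a large enclosure: P_net = εσA(T_body⁴ − T_wall⁴).
A = 4πr² = 0.006648 m²; T_body⁴ − T_wall⁴ = 5.718×10¹⁰ − 1.417×10¹⁰ = 4.301×10¹⁰ K⁴.
|P_net| = 0.31·5.67×10⁻⁸·0.006648·4.301×10¹⁰.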